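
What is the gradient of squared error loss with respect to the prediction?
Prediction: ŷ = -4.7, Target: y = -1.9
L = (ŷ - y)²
∂L/∂ŷ = -5.6

∂L/∂ŷ = 2(ŷ - y) = 2(-4.7 - -1.9) = 2(-2.8) = -5.6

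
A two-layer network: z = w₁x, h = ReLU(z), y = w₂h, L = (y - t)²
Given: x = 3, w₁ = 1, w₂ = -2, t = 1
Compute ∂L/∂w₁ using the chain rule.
∂L/∂w₁ = 84

Forward pass:
z = w₁x = 1×3 = 3
h = ReLU(3) = 3
y = w₂h = -2×3 = -6

Backward pass:
∂L/∂y = 2(y - t) = 2(-6 - 1) = -14
∂y/∂h = w₂ = -2
∂h/∂z = 1 (ReLU derivative)
∂z/∂w₁ = x = 3

∂L/∂w₁ = -14 × -2 × 1 × 3 = 84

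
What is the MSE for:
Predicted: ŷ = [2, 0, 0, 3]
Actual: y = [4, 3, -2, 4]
MSE = 4.5

MSE = (1/4)((2-4)² + (0-3)² + (0--2)² + (3-4)²) = (1/4)(4 + 9 + 4 + 1) = 4.5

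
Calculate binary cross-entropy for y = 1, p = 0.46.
L = 0.7765

L = -1·log(0.46) - 0·log(0.54) = -log(0.46) = 0.7765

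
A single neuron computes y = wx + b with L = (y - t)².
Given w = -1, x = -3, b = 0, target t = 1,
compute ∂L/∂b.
∂L/∂b = 4

y = wx + b = (-1)(-3) + 0 = 3
∂L/∂y = 2(y - t) = 2(3 - 1) = 4
∂y/∂b = 1
∂L/∂b = ∂L/∂y · ∂y/∂b = 4 × 1 = 4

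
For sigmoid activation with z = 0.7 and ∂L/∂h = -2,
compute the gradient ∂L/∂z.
∂L/∂z = -0.4434

σ(0.7) = 0.6682
σ'(0.7) = σ(0.7)(1 - σ(0.7)) = 0.6682 × 0.3318 = 0.2217
∂L/∂z = ∂L/∂h · σ'(z) = -2 × 0.2217 = -0.4434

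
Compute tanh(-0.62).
-0.5511

tanh(-0.62) = (e^(-0.62) - e^(0.62))/(e^(-0.62) + e^(0.62)) = -0.5511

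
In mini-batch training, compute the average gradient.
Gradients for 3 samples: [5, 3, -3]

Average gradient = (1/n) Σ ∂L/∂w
Average gradient = 1.667

Average = (1/3)(5 + 3 + -3) = 5/3 = 1.667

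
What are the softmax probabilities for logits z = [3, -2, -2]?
p = [0.9867, 0.0066, 0.0066]

exp(z) = [20.09, 0.1353, 0.1353]
Sum = 20.36
p = [0.9867, 0.0066, 0.0066]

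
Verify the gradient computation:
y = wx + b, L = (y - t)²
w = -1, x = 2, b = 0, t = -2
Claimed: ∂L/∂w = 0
Correct

y = (-1)(2) + 0 = -2
∂L/∂y = 2(y - t) = 2(-2 - -2) = 0
∂y/∂w = x = 2
∂L/∂w = 0 × 2 = 0

Claimed value: 0
Correct: The correct gradient is 0.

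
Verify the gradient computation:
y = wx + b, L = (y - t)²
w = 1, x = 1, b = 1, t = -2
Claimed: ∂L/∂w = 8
Correct

y = (1)(1) + 1 = 2
∂L/∂y = 2(y - t) = 2(2 - -2) = 8
∂y/∂w = x = 1
∂L/∂w = 8 × 1 = 8

Claimed value: 8
Correct: The correct gradient is 8.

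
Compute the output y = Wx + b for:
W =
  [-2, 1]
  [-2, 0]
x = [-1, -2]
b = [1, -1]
y = [1, 1]

Wx = [-2×-1 + 1×-2, -2×-1 + 0×-2]
   = [0, 2]
y = Wx + b = [0 + 1, 2 + -1] = [1, 1]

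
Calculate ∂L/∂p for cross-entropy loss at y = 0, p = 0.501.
∂L/∂p = 2.004

∂L/∂p = -y/p + (1-y)/(1-p) = 0 + 1/0.499 = 2.004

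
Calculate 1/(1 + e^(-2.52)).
0.9255

sigmoid(2.52) = 1/(1 + e^(-2.52)) = 1/(1 + 0.08046) = 0.9255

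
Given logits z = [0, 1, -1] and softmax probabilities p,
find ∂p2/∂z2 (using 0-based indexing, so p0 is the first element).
∂p2/∂z2 = 0.08193

p = softmax(z) = [0.2447, 0.6652, 0.09003]
p2 = 0.09003

∂p2/∂z2 = p2(1 - p2) = 0.09003 × (1 - 0.09003) = 0.08193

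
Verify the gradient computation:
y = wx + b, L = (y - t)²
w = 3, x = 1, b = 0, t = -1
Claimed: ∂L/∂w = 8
Correct

y = (3)(1) + 0 = 3
∂L/∂y = 2(y - t) = 2(3 - -1) = 8
∂y/∂w = x = 1
∂L/∂w = 8 × 1 = 8

Claimed value: 8
Correct: The correct gradient is 8.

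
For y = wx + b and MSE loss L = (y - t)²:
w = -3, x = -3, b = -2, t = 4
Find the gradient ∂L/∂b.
∂L/∂b = 6

y = wx + b = (-3)(-3) + -2 = 7
∂L/∂y = 2(y - t) = 2(7 - 4) = 6
∂y/∂b = 1
∂L/∂b = ∂L/∂y · ∂y/∂b = 6 × 1 = 6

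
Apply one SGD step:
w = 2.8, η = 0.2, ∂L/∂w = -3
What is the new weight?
w_new = 3.4

w_new = w - η·∂L/∂w = 2.8 - 0.2×(-3) = 2.8 - (-0.6) = 3.4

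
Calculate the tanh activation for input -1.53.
-0.9104

tanh(-1.53) = (e^(-1.53) - e^(1.53))/(e^(-1.53) + e^(1.53)) = -0.9104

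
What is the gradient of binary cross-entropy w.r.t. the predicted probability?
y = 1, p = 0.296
∂L/∂p = -3.378

∂L/∂p = -y/p + (1-y)/(1-p) = -1/0.296 + 0 = -3.378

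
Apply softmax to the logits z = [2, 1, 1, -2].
p = [0.5701, 0.2097, 0.2097, 0.0104]

exp(z) = [7.389, 2.718, 2.718, 0.1353]
Sum = 12.96
p = [0.5701, 0.2097, 0.2097, 0.0104]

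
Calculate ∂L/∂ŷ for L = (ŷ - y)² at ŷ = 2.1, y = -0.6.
∂L/∂ŷ = 5.4

∂L/∂ŷ = 2(ŷ - y) = 2(2.1 - -0.6) = 2(2.7) = 5.4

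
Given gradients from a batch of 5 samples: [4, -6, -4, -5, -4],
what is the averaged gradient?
Average gradient = -3

Average = (1/5)(4 + -6 + -4 + -5 + -4) = -15/5 = -3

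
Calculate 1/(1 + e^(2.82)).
0.05625

sigmoid(-2.82) = 1/(1 + e^(2.82)) = 1/(1 + 16.78) = 0.05625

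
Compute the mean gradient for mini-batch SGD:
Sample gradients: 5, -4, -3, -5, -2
Average gradient = -1.8

Average = (1/5)(5 + -4 + -3 + -5 + -2) = -9/5 = -1.8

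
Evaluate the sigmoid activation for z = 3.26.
0.963

sigmoid(3.26) = 1/(1 + e^(-3.26)) = 1/(1 + 0.03839) = 0.963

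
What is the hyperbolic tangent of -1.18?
-0.8275

tanh(-1.18) = (e^(-1.18) - e^(1.18))/(e^(-1.18) + e^(1.18)) = -0.8275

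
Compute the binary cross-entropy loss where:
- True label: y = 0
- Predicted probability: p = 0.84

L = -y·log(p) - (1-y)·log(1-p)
L = 1.833

L = -0·log(0.84) - 1·log(0.16) = -log(0.16) = 1.833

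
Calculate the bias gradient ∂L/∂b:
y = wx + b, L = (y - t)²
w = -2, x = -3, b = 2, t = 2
∂L/∂b = 12

y = wx + b = (-2)(-3) + 2 = 8
∂L/∂y = 2(y - t) = 2(8 - 2) = 12
∂y/∂b = 1
∂L/∂b = ∂L/∂y · ∂y/∂b = 12 × 1 = 12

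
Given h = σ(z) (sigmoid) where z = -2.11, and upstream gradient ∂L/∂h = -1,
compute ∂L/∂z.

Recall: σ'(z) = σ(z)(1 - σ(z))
∂L/∂z = -0.09644

σ(-2.11) = 0.1081
σ'(-2.11) = σ(-2.11)(1 - σ(-2.11)) = 0.1081 × 0.8919 = 0.09644
∂L/∂z = ∂L/∂h · σ'(z) = -1 × 0.09644 = -0.09644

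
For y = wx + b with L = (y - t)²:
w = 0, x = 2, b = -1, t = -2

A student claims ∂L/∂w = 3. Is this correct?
Incorrect

y = (0)(2) + -1 = -1
∂L/∂y = 2(y - t) = 2(-1 - -2) = 2
∂y/∂w = x = 2
∂L/∂w = 2 × 2 = 4

Claimed value: 3
Incorrect: The correct gradient is 4.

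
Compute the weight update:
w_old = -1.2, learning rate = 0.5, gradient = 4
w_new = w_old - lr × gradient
w_new = -3.2

w_new = w - η·∂L/∂w = -1.2 - 0.5×(4) = -1.2 - (2) = -3.2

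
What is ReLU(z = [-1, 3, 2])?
h = [0, 3, 2]

ReLU applied element-wise: max(0,-1)=0, max(0,3)=3, max(0,2)=2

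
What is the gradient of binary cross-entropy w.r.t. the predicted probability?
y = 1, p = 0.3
∂L/∂p = -3.333

∂L/∂p = -y/p + (1-y)/(1-p) = -1/0.3 + 0 = -3.333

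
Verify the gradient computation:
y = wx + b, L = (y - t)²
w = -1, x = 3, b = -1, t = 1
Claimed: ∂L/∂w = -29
Incorrect

y = (-1)(3) + -1 = -4
∂L/∂y = 2(y - t) = 2(-4 - 1) = -10
∂y/∂w = x = 3
∂L/∂w = -10 × 3 = -30

Claimed value: -29
Incorrect: The correct gradient is -30.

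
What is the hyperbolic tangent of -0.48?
-0.4462

tanh(-0.48) = (e^(-0.48) - e^(0.48))/(e^(-0.48) + e^(0.48)) = -0.4462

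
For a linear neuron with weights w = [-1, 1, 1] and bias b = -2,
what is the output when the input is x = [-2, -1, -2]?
y = -3

y = (-1)(-2) + (1)(-1) + (1)(-2) + -2 = -3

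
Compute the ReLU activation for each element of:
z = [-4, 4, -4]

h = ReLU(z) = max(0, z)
h = [0, 4, 0]

ReLU applied element-wise: max(0,-4)=0, max(0,4)=4, max(0,-4)=0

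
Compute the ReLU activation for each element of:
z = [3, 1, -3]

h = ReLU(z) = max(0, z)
h = [3, 1, 0]

ReLU applied element-wise: max(0,3)=3, max(0,1)=1, max(0,-3)=0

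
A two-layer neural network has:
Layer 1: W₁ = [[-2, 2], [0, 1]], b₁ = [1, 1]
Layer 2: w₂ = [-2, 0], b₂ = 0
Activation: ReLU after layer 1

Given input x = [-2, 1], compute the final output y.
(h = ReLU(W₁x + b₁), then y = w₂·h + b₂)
y = -14

Layer 1 pre-activation: z₁ = [7, 2]
After ReLU: h = [7, 2]
Layer 2 output: y = -2×7 + 0×2 + 0 = -14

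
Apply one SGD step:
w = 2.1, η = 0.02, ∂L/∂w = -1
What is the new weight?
w_new = 2.12

w_new = w - η·∂L/∂w = 2.1 - 0.02×(-1) = 2.1 - (-0.02) = 2.12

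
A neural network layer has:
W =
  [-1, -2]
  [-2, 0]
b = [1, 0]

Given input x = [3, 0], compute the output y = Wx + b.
y = [-2, -6]

Wx = [-1×3 + -2×0, -2×3 + 0×0]
   = [-3, -6]
y = Wx + b = [-3 + 1, -6 + 0] = [-2, -6]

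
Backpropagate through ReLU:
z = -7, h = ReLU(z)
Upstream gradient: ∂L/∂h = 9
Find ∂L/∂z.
∂L/∂z = 0

h = ReLU(-7) = 0
Since z < 0: ∂h/∂z = 0
∂L/∂z = ∂L/∂h · ∂h/∂z = 9 × 0 = 0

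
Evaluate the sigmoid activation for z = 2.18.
0.8984

sigmoid(2.18) = 1/(1 + e^(-2.18)) = 1/(1 + 0.113) = 0.8984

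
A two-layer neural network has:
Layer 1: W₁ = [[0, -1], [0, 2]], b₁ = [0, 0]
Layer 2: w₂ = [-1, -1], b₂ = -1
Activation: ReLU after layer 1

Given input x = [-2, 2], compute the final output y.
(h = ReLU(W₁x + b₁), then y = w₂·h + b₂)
y = -5

Layer 1 pre-activation: z₁ = [-2, 4]
After ReLU: h = [0, 4]
Layer 2 output: y = -1×0 + -1×4 + -1 = -5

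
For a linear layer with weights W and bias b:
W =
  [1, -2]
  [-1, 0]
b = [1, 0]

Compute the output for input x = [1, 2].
y = [-2, -1]

Wx = [1×1 + -2×2, -1×1 + 0×2]
   = [-3, -1]
y = Wx + b = [-3 + 1, -1 + 0] = [-2, -1]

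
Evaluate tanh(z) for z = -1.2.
-0.8337

tanh(-1.2) = (e^(-1.2) - e^(1.2))/(e^(-1.2) + e^(1.2)) = -0.8337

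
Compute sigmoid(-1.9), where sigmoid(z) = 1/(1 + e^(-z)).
0.1301

sigmoid(-1.9) = 1/(1 + e^(1.9)) = 1/(1 + 6.686) = 0.1301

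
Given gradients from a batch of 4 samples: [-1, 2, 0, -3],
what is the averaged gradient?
Average gradient = -0.5

Average = (1/4)(-1 + 2 + 0 + -3) = -2/4 = -0.5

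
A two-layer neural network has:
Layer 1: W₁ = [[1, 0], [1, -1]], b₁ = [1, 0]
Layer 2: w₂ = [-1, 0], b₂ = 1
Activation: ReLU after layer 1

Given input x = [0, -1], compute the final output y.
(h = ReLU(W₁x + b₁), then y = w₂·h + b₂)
y = 0

Layer 1 pre-activation: z₁ = [1, 1]
After ReLU: h = [1, 1]
Layer 2 output: y = -1×1 + 0×1 + 1 = 0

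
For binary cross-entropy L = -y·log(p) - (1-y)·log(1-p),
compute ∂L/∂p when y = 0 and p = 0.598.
∂L/∂p = 2.488

∂L/∂p = -y/p + (1-y)/(1-p) = 0 + 1/0.402 = 2.488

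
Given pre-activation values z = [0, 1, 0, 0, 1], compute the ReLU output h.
h = [0, 1, 0, 0, 1]

ReLU applied element-wise: max(0,0)=0, max(0,1)=1, max(0,0)=0, max(0,0)=0, max(0,1)=1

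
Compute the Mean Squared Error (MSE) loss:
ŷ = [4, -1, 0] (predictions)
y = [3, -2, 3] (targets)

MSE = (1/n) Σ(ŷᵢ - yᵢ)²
MSE = 3.667

MSE = (1/3)((4-3)² + (-1--2)² + (0-3)²) = (1/3)(1 + 1 + 9) = 3.667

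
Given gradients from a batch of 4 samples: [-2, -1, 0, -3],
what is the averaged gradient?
Average gradient = -1.5

Average = (1/4)(-2 + -1 + 0 + -3) = -6/4 = -1.5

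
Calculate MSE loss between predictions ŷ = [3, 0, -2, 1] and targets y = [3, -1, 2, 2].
MSE = 4.5

MSE = (1/4)((3-3)² + (0--1)² + (-2-2)² + (1-2)²) = (1/4)(0 + 1 + 16 + 1) = 4.5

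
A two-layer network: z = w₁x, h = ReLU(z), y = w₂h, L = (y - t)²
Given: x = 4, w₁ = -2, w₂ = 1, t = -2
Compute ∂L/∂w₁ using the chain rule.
∂L/∂w₁ = 0

Forward pass:
z = w₁x = -2×4 = -8
h = ReLU(-8) = 0
y = w₂h = 1×0 = 0

Backward pass:
∂L/∂y = 2(y - t) = 2(0 - -2) = 4
∂y/∂h = w₂ = 1
∂h/∂z = 0 (ReLU derivative)
∂z/∂w₁ = x = 4

∂L/∂w₁ = 4 × 1 × 0 × 4 = 0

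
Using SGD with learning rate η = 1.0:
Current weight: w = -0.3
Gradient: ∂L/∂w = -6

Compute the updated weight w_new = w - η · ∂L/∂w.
w_new = 5.7

w_new = w - η·∂L/∂w = -0.3 - 1.0×(-6) = -0.3 - (-6) = 5.7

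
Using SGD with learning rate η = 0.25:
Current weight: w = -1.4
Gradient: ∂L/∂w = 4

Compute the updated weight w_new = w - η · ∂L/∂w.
w_new = -2.4

w_new = w - η·∂L/∂w = -1.4 - 0.25×(4) = -1.4 - (1) = -2.4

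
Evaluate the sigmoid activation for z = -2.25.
0.09535

sigmoid(-2.25) = 1/(1 + e^(2.25)) = 1/(1 + 9.488) = 0.09535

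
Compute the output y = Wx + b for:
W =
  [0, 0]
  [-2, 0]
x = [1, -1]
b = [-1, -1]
y = [-1, -3]

Wx = [0×1 + 0×-1, -2×1 + 0×-1]
   = [0, -2]
y = Wx + b = [0 + -1, -2 + -1] = [-1, -3]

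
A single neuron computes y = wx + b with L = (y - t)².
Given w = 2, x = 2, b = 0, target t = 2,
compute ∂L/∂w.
∂L/∂w = 8

y = wx + b = (2)(2) + 0 = 4
∂L/∂y = 2(y - t) = 2(4 - 2) = 4
∂y/∂w = x = 2
∂L/∂w = ∂L/∂y · ∂y/∂w = 4 × 2 = 8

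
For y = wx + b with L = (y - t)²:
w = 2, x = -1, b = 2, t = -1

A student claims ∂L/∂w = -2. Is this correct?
Correct

y = (2)(-1) + 2 = 0
∂L/∂y = 2(y - t) = 2(0 - -1) = 2
∂y/∂w = x = -1
∂L/∂w = 2 × -1 = -2

Claimed value: -2
Correct: The correct gradient is -2.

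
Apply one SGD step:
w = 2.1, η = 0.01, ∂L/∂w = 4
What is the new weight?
w_new = 2.06

w_new = w - η·∂L/∂w = 2.1 - 0.01×(4) = 2.1 - (0.04) = 2.06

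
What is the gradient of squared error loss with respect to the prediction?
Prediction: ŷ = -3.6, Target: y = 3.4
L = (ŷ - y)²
∂L/∂ŷ = -14.0

∂L/∂ŷ = 2(ŷ - y) = 2(-3.6 - 3.4) = 2(-7.0) = -14.0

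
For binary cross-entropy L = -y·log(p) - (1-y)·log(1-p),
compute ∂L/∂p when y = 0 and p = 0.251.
∂L/∂p = 1.335

∂L/∂p = -y/p + (1-y)/(1-p) = 0 + 1/0.749 = 1.335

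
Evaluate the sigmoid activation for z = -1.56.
0.1736

sigmoid(-1.56) = 1/(1 + e^(1.56)) = 1/(1 + 4.759) = 0.1736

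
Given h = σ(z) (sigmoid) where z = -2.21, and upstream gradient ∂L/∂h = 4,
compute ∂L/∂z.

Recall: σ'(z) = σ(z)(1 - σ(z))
∂L/∂z = 0.3563

σ(-2.21) = 0.09886
σ'(-2.21) = σ(-2.21)(1 - σ(-2.21)) = 0.09886 × 0.9011 = 0.08908
∂L/∂z = ∂L/∂h · σ'(z) = 4 × 0.08908 = 0.3563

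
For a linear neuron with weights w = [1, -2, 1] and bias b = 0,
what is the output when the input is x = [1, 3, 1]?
y = -4

y = (1)(1) + (-2)(3) + (1)(1) + 0 = -4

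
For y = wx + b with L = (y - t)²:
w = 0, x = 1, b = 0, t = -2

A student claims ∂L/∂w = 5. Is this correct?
Incorrect

y = (0)(1) + 0 = 0
∂L/∂y = 2(y - t) = 2(0 - -2) = 4
∂y/∂w = x = 1
∂L/∂w = 4 × 1 = 4

Claimed value: 5
Incorrect: The correct gradient is 4.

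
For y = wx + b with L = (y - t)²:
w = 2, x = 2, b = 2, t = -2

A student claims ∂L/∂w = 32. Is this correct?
Correct

y = (2)(2) + 2 = 6
∂L/∂y = 2(y - t) = 2(6 - -2) = 16
∂y/∂w = x = 2
∂L/∂w = 16 × 2 = 32

Claimed value: 32
Correct: The correct gradient is 32.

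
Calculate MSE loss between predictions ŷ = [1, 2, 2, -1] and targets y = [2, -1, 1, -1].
MSE = 2.75

MSE = (1/4)((1-2)² + (2--1)² + (2-1)² + (-1--1)²) = (1/4)(1 + 9 + 1 + 0) = 2.75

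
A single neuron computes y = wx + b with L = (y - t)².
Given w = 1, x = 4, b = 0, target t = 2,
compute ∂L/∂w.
∂L/∂w = 16

y = wx + b = (1)(4) + 0 = 4
∂L/∂y = 2(y - t) = 2(4 - 2) = 4
∂y/∂w = x = 4
∂L/∂w = ∂L/∂y · ∂y/∂w = 4 × 4 = 16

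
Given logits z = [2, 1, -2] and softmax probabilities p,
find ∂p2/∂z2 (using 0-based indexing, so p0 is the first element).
∂p2/∂z2 = 0.01304

p = softmax(z) = [0.7214, 0.2654, 0.01321]
p2 = 0.01321

∂p2/∂z2 = p2(1 - p2) = 0.01321 × (1 - 0.01321) = 0.01304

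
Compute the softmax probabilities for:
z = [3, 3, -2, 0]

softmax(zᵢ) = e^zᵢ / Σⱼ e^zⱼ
p = [0.4863, 0.4863, 0.0033, 0.0242]

exp(z) = [20.09, 20.09, 0.1353, 1]
Sum = 41.31
p = [0.4863, 0.4863, 0.0033, 0.0242]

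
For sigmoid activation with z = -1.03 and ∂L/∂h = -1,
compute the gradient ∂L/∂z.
∂L/∂z = -0.1939

σ(-1.03) = 0.2631
σ'(-1.03) = σ(-1.03)(1 - σ(-1.03)) = 0.2631 × 0.7369 = 0.1939
∂L/∂z = ∂L/∂h · σ'(z) = -1 × 0.1939 = -0.1939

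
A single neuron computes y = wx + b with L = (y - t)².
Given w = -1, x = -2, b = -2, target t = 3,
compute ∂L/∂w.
∂L/∂w = 12

y = wx + b = (-1)(-2) + -2 = 0
∂L/∂y = 2(y - t) = 2(0 - 3) = -6
∂y/∂w = x = -2
∂L/∂w = ∂L/∂y · ∂y/∂w = -6 × -2 = 12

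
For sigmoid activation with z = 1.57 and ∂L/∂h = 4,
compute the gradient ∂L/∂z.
∂L/∂z = 0.5702

σ(1.57) = 0.8278
σ'(1.57) = σ(1.57)(1 - σ(1.57)) = 0.8278 × 0.1722 = 0.1426
∂L/∂z = ∂L/∂h · σ'(z) = 4 × 0.1426 = 0.5702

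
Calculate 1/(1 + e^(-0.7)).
0.6682

sigmoid(0.7) = 1/(1 + e^(-0.7)) = 1/(1 + 0.4966) = 0.6682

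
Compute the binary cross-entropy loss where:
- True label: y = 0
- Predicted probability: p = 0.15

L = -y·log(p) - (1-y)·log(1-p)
L = 0.1625

L = -0·log(0.15) - 1·log(0.85) = -log(0.85) = 0.1625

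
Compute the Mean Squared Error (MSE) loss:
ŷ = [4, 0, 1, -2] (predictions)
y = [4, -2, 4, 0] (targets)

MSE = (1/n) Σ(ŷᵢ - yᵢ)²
MSE = 4.25

MSE = (1/4)((4-4)² + (0--2)² + (1-4)² + (-2-0)²) = (1/4)(0 + 4 + 9 + 4) = 4.25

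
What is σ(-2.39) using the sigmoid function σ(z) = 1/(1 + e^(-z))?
0.08394

sigmoid(-2.39) = 1/(1 + e^(2.39)) = 1/(1 + 10.91) = 0.08394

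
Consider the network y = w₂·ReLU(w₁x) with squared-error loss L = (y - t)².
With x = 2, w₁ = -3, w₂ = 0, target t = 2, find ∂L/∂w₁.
∂L/∂w₁ = 0

Forward pass:
z = w₁x = -3×2 = -6
h = ReLU(-6) = 0
y = w₂h = 0×0 = 0

Backward pass:
∂L/∂y = 2(y - t) = 2(0 - 2) = -4
∂y/∂h = w₂ = 0
∂h/∂z = 0 (ReLU derivative)
∂z/∂w₁ = x = 2

∂L/∂w₁ = -4 × 0 × 0 × 2 = 0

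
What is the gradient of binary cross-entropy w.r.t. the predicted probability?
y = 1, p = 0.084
∂L/∂p = -11.9

∂L/∂p = -y/p + (1-y)/(1-p) = -1/0.084 + 0 = -11.9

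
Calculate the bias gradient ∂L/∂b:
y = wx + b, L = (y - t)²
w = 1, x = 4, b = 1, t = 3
∂L/∂b = 4

y = wx + b = (1)(4) + 1 = 5
∂L/∂y = 2(y - t) = 2(5 - 3) = 4
∂y/∂b = 1
∂L/∂b = ∂L/∂y · ∂y/∂b = 4 × 1 = 4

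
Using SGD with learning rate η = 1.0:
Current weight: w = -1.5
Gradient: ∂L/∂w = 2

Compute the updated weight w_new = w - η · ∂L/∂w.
w_new = -3.5

w_new = w - η·∂L/∂w = -1.5 - 1.0×(2) = -1.5 - (2) = -3.5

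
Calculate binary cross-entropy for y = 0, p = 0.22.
L = 0.2485

L = -0·log(0.22) - 1·log(0.78) = -log(0.78) = 0.2485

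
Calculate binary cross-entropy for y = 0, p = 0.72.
L = 1.273

L = -0·log(0.72) - 1·log(0.28) = -log(0.28) = 1.273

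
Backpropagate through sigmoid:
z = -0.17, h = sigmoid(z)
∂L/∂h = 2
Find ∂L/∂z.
∂L/∂z = 0.4964

σ(-0.17) = 0.4576
σ'(-0.17) = σ(-0.17)(1 - σ(-0.17)) = 0.4576 × 0.5424 = 0.2482
∂L/∂z = ∂L/∂h · σ'(z) = 2 × 0.2482 = 0.4964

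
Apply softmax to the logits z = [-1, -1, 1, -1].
p = [0.0963, 0.0963, 0.7112, 0.0963]

exp(z) = [0.3679, 0.3679, 2.718, 0.3679]
Sum = 3.822
p = [0.0963, 0.0963, 0.7112, 0.0963]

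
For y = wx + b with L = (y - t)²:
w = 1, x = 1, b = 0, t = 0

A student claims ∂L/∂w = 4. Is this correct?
Incorrect

y = (1)(1) + 0 = 1
∂L/∂y = 2(y - t) = 2(1 - 0) = 2
∂y/∂w = x = 1
∂L/∂w = 2 × 1 = 2

Claimed value: 4
Incorrect: The correct gradient is 2.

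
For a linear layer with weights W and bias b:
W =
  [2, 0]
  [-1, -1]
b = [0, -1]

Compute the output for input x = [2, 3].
y = [4, -6]

Wx = [2×2 + 0×3, -1×2 + -1×3]
   = [4, -5]
y = Wx + b = [4 + 0, -5 + -1] = [4, -6]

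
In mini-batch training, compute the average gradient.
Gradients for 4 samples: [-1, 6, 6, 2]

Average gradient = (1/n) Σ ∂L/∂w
Average gradient = 3.25

Average = (1/4)(-1 + 6 + 6 + 2) = 13/4 = 3.25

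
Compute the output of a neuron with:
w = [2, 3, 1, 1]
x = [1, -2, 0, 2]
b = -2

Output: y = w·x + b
y = -4

y = (2)(1) + (3)(-2) + (1)(0) + (1)(2) + -2 = -4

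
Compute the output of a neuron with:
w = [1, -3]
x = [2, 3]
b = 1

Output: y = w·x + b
y = -6

y = (1)(2) + (-3)(3) + 1 = -6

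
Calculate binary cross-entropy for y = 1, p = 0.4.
L = 0.9163

L = -1·log(0.4) - 0·log(0.6) = -log(0.4) = 0.9163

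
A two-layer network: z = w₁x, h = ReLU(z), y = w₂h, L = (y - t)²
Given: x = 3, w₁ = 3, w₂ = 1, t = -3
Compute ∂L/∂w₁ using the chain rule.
∂L/∂w₁ = 72

Forward pass:
z = w₁x = 3×3 = 9
h = ReLU(9) = 9
y = w₂h = 1×9 = 9

Backward pass:
∂L/∂y = 2(y - t) = 2(9 - -3) = 24
∂y/∂h = w₂ = 1
∂h/∂z = 1 (ReLU derivative)
∂z/∂w₁ = x = 3

∂L/∂w₁ = 24 × 1 × 1 × 3 = 72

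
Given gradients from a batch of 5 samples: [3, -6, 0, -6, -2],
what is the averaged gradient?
Average gradient = -2.2

Average = (1/5)(3 + -6 + 0 + -6 + -2) = -11/5 = -2.2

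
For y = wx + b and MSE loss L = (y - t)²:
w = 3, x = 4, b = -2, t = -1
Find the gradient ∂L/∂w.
∂L/∂w = 88

y = wx + b = (3)(4) + -2 = 10
∂L/∂y = 2(y - t) = 2(10 - -1) = 22
∂y/∂w = x = 4
∂L/∂w = ∂L/∂y · ∂y/∂w = 22 × 4 = 88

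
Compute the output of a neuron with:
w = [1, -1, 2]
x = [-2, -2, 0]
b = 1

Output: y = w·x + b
y = 1

y = (1)(-2) + (-1)(-2) + (2)(0) + 1 = 1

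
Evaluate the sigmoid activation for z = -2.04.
0.1151

sigmoid(-2.04) = 1/(1 + e^(2.04)) = 1/(1 + 7.691) = 0.1151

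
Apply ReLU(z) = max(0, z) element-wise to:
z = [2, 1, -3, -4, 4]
h = [2, 1, 0, 0, 4]

ReLU applied element-wise: max(0,2)=2, max(0,1)=1, max(0,-3)=0, max(0,-4)=0, max(0,4)=4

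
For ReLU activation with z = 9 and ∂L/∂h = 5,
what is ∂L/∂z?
∂L/∂z = 5

h = ReLU(9) = 9
Since z > 0: ∂h/∂z = 1
∂L/∂z = ∂L/∂h · ∂h/∂z = 5 × 1 = 5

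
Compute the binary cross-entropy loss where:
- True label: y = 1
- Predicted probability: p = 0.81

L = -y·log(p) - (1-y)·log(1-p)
L = 0.2107

L = -1·log(0.81) - 0·log(0.19) = -log(0.81) = 0.2107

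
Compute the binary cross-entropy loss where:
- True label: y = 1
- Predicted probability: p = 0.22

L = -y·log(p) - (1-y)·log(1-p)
L = 1.514

L = -1·log(0.22) - 0·log(0.78) = -log(0.22) = 1.514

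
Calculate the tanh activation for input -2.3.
-0.9801

tanh(-2.3) = (e^(-2.3) - e^(2.3))/(e^(-2.3) + e^(2.3)) = -0.9801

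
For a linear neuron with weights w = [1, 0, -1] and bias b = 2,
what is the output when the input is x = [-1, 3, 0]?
y = 1

y = (1)(-1) + (0)(3) + (-1)(0) + 2 = 1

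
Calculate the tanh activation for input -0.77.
-0.6469

tanh(-0.77) = (e^(-0.77) - e^(0.77))/(e^(-0.77) + e^(0.77)) = -0.6469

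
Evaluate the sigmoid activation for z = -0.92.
0.285

sigmoid(-0.92) = 1/(1 + e^(0.92)) = 1/(1 + 2.509) = 0.285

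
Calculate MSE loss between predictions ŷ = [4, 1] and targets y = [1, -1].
MSE = 6.5

MSE = (1/2)((4-1)² + (1--1)²) = (1/2)(9 + 4) = 6.5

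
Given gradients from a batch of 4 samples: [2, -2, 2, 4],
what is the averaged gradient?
Average gradient = 1.5

Average = (1/4)(2 + -2 + 2 + 4) = 6/4 = 1.5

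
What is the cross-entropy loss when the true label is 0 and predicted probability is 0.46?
L = 0.6162

L = -0·log(0.46) - 1·log(0.54) = -log(0.54) = 0.6162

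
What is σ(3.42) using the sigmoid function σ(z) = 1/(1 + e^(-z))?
0.9683

sigmoid(3.42) = 1/(1 + e^(-3.42)) = 1/(1 + 0.03271) = 0.9683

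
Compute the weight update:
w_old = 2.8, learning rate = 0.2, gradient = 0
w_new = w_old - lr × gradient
w_new = 2.8

w_new = w - η·∂L/∂w = 2.8 - 0.2×(0) = 2.8 - (0) = 2.8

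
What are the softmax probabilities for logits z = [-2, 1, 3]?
p = [0.0059, 0.1185, 0.8756]

exp(z) = [0.1353, 2.718, 20.09]
Sum = 22.94
p = [0.0059, 0.1185, 0.8756]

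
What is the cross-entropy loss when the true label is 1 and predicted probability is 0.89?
L = 0.1165

L = -1·log(0.89) - 0·log(0.11) = -log(0.89) = 0.1165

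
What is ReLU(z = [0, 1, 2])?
h = [0, 1, 2]

ReLU applied element-wise: max(0,0)=0, max(0,1)=1, max(0,2)=2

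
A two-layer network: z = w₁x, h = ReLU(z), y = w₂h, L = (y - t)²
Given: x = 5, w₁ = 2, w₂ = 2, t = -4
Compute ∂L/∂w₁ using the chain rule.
∂L/∂w₁ = 480

Forward pass:
z = w₁x = 2×5 = 10
h = ReLU(10) = 10
y = w₂h = 2×10 = 20

Backward pass:
∂L/∂y = 2(y - t) = 2(20 - -4) = 48
∂y/∂h = w₂ = 2
∂h/∂z = 1 (ReLU derivative)
∂z/∂w₁ = x = 5

∂L/∂w₁ = 48 × 2 × 1 × 5 = 480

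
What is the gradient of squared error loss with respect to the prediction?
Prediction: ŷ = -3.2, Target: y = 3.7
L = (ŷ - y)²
∂L/∂ŷ = -13.8

∂L/∂ŷ = 2(ŷ - y) = 2(-3.2 - 3.7) = 2(-6.9) = -13.8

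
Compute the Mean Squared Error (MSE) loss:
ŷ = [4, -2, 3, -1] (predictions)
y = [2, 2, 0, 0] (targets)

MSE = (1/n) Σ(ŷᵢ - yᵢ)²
MSE = 7.5

MSE = (1/4)((4-2)² + (-2-2)² + (3-0)² + (-1-0)²) = (1/4)(4 + 16 + 9 + 1) = 7.5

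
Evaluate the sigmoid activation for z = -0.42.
0.3965

sigmoid(-0.42) = 1/(1 + e^(0.42)) = 1/(1 + 1.522) = 0.3965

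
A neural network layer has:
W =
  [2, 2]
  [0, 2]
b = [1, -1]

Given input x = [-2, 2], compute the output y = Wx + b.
y = [1, 3]

Wx = [2×-2 + 2×2, 0×-2 + 2×2]
   = [0, 4]
y = Wx + b = [0 + 1, 4 + -1] = [1, 3]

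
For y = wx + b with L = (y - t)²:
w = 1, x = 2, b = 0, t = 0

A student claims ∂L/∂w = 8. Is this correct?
Correct

y = (1)(2) + 0 = 2
∂L/∂y = 2(y - t) = 2(2 - 0) = 4
∂y/∂w = x = 2
∂L/∂w = 4 × 2 = 8

Claimed value: 8
Correct: The correct gradient is 8.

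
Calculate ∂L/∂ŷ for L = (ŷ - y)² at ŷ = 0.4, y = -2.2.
∂L/∂ŷ = 5.2

∂L/∂ŷ = 2(ŷ - y) = 2(0.4 - -2.2) = 2(2.6) = 5.2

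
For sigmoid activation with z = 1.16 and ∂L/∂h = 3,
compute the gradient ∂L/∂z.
∂L/∂z = 0.5451

σ(1.16) = 0.7613
σ'(1.16) = σ(1.16)(1 - σ(1.16)) = 0.7613 × 0.2387 = 0.1817
∂L/∂z = ∂L/∂h · σ'(z) = 3 × 0.1817 = 0.5451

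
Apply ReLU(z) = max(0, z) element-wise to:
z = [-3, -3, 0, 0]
h = [0, 0, 0, 0]

ReLU applied element-wise: max(0,-3)=0, max(0,-3)=0, max(0,0)=0, max(0,0)=0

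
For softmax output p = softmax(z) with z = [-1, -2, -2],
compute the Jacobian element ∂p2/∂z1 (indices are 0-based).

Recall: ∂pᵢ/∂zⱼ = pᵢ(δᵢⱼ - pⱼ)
∂p2/∂z1 = -0.04492

p = softmax(z) = [0.5761, 0.2119, 0.2119]
p2 = 0.2119, p1 = 0.2119

∂p2/∂z1 = -p2 × p1 = -0.2119 × 0.2119 = -0.04492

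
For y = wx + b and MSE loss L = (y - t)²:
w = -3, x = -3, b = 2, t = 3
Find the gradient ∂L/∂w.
∂L/∂w = -48

y = wx + b = (-3)(-3) + 2 = 11
∂L/∂y = 2(y - t) = 2(11 - 3) = 16
∂y/∂w = x = -3
∂L/∂w = ∂L/∂y · ∂y/∂w = 16 × -3 = -48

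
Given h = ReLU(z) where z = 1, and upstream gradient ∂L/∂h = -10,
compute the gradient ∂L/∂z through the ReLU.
∂L/∂z = -10

h = ReLU(1) = 1
Since z > 0: ∂h/∂z = 1
∂L/∂z = ∂L/∂h · ∂h/∂z = -10 × 1 = -10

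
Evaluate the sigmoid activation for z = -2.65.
0.06599

sigmoid(-2.65) = 1/(1 + e^(2.65)) = 1/(1 + 14.15) = 0.06599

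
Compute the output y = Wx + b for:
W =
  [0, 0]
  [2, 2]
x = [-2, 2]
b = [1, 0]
y = [1, 0]

Wx = [0×-2 + 0×2, 2×-2 + 2×2]
   = [0, 0]
y = Wx + b = [0 + 1, 0 + 0] = [1, 0]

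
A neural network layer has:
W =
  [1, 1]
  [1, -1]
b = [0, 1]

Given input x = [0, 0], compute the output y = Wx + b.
y = [0, 1]

Wx = [1×0 + 1×0, 1×0 + -1×0]
   = [0, 0]
y = Wx + b = [0 + 0, 0 + 1] = [0, 1]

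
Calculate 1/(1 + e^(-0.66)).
0.6593

sigmoid(0.66) = 1/(1 + e^(-0.66)) = 1/(1 + 0.5169) = 0.6593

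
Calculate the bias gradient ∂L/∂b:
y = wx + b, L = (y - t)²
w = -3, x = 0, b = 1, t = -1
∂L/∂b = 4

y = wx + b = (-3)(0) + 1 = 1
∂L/∂y = 2(y - t) = 2(1 - -1) = 4
∂y/∂b = 1
∂L/∂b = ∂L/∂y · ∂y/∂b = 4 × 1 = 4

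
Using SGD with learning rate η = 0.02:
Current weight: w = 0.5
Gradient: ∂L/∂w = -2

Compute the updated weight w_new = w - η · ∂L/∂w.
w_new = 0.54

w_new = w - η·∂L/∂w = 0.5 - 0.02×(-2) = 0.5 - (-0.04) = 0.54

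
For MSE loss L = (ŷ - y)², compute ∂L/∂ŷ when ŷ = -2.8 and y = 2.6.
∂L/∂ŷ = -10.8

∂L/∂ŷ = 2(ŷ - y) = 2(-2.8 - 2.6) = 2(-5.4) = -10.8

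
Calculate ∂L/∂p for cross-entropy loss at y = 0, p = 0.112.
∂L/∂p = 1.126

∂L/∂p = -y/p + (1-y)/(1-p) = 0 + 1/0.888 = 1.126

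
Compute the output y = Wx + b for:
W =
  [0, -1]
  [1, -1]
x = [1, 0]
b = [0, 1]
y = [0, 2]

Wx = [0×1 + -1×0, 1×1 + -1×0]
   = [0, 1]
y = Wx + b = [0 + 0, 1 + 1] = [0, 2]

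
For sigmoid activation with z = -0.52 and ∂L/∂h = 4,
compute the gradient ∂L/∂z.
∂L/∂z = 0.9353

σ(-0.52) = 0.3729
σ'(-0.52) = σ(-0.52)(1 - σ(-0.52)) = 0.3729 × 0.6271 = 0.2338
∂L/∂z = ∂L/∂h · σ'(z) = 4 × 0.2338 = 0.9353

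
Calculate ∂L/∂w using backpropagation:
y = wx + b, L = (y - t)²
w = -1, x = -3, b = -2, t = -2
∂L/∂w = -18

y = wx + b = (-1)(-3) + -2 = 1
∂L/∂y = 2(y - t) = 2(1 - -2) = 6
∂y/∂w = x = -3
∂L/∂w = ∂L/∂y · ∂y/∂w = 6 × -3 = -18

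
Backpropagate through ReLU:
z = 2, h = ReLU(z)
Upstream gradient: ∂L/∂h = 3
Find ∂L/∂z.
∂L/∂z = 3

h = ReLU(2) = 2
Since z > 0: ∂h/∂z = 1
∂L/∂z = ∂L/∂h · ∂h/∂z = 3 × 1 = 3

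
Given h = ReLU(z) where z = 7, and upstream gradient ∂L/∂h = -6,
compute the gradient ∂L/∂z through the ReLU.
∂L/∂z = -6

h = ReLU(7) = 7
Since z > 0: ∂h/∂z = 1
∂L/∂z = ∂L/∂h · ∂h/∂z = -6 × 1 = -6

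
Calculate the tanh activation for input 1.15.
0.8178

tanh(1.15) = (e^(1.15) - e^(-1.15))/(e^(1.15) + e^(-1.15)) = 0.8178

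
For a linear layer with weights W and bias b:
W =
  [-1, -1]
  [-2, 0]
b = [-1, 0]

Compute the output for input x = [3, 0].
y = [-4, -6]

Wx = [-1×3 + -1×0, -2×3 + 0×0]
   = [-3, -6]
y = Wx + b = [-3 + -1, -6 + 0] = [-4, -6]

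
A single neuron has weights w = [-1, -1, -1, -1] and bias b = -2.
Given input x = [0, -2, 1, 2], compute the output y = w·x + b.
y = -3

y = (-1)(0) + (-1)(-2) + (-1)(1) + (-1)(2) + -2 = -3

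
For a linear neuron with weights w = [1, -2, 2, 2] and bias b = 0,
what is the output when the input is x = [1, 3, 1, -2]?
y = -7

y = (1)(1) + (-2)(3) + (2)(1) + (2)(-2) + 0 = -7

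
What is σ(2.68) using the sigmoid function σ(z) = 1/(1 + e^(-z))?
0.9358

sigmoid(2.68) = 1/(1 + e^(-2.68)) = 1/(1 + 0.06856) = 0.9358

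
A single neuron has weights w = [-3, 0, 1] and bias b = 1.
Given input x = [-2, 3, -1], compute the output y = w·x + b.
y = 6

y = (-3)(-2) + (0)(3) + (1)(-1) + 1 = 6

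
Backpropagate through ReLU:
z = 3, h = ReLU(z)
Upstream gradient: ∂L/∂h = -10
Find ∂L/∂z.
∂L/∂z = -10

h = ReLU(3) = 3
Since z > 0: ∂h/∂z = 1
∂L/∂z = ∂L/∂h · ∂h/∂z = -10 × 1 = -10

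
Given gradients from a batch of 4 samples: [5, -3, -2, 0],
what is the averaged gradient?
Average gradient = 0

Average = (1/4)(5 + -3 + -2 + 0) = 0/4 = 0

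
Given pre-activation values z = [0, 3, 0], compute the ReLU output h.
h = [0, 3, 0]

ReLU applied element-wise: max(0,0)=0, max(0,3)=3, max(0,0)=0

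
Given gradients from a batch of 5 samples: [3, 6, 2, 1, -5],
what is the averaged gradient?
Average gradient = 1.4

Average = (1/5)(3 + 6 + 2 + 1 + -5) = 7/5 = 1.4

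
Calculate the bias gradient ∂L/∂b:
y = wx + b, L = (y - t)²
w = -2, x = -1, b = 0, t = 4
∂L/∂b = -4

y = wx + b = (-2)(-1) + 0 = 2
∂L/∂y = 2(y - t) = 2(2 - 4) = -4
∂y/∂b = 1
∂L/∂b = ∂L/∂y · ∂y/∂b = -4 × 1 = -4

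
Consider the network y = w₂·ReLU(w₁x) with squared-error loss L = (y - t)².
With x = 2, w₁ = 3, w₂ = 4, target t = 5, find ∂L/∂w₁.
∂L/∂w₁ = 304

Forward pass:
z = w₁x = 3×2 = 6
h = ReLU(6) = 6
y = w₂h = 4×6 = 24

Backward pass:
∂L/∂y = 2(y - t) = 2(24 - 5) = 38
∂y/∂h = w₂ = 4
∂h/∂z = 1 (ReLU derivative)
∂z/∂w₁ = x = 2

∂L/∂w₁ = 38 × 4 × 1 × 2 = 304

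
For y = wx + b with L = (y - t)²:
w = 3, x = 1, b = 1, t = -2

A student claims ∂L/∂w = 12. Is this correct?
Correct

y = (3)(1) + 1 = 4
∂L/∂y = 2(y - t) = 2(4 - -2) = 12
∂y/∂w = x = 1
∂L/∂w = 12 × 1 = 12

Claimed value: 12
Correct: The correct gradient is 12.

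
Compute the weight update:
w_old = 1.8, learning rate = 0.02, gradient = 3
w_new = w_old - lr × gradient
w_new = 1.74

w_new = w - η·∂L/∂w = 1.8 - 0.02×(3) = 1.8 - (0.06) = 1.74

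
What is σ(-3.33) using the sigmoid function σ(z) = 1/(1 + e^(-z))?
0.03456

sigmoid(-3.33) = 1/(1 + e^(3.33)) = 1/(1 + 27.94) = 0.03456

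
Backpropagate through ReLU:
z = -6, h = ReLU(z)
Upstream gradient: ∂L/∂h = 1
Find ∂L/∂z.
∂L/∂z = 0

h = ReLU(-6) = 0
Since z < 0: ∂h/∂z = 0
∂L/∂z = ∂L/∂h · ∂h/∂z = 1 × 0 = 0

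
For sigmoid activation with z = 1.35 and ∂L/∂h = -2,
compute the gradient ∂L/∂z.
∂L/∂z = -0.327

σ(1.35) = 0.7941
σ'(1.35) = σ(1.35)(1 - σ(1.35)) = 0.7941 × 0.2059 = 0.1635
∂L/∂z = ∂L/∂h · σ'(z) = -2 × 0.1635 = -0.327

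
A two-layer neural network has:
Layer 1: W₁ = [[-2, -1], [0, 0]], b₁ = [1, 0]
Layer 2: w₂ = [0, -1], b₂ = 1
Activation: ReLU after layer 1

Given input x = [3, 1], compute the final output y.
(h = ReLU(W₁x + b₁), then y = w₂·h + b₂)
y = 1

Layer 1 pre-activation: z₁ = [-6, 0]
After ReLU: h = [0, 0]
Layer 2 output: y = 0×0 + -1×0 + 1 = 1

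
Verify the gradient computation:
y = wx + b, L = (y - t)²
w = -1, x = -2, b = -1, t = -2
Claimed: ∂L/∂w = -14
Incorrect

y = (-1)(-2) + -1 = 1
∂L/∂y = 2(y - t) = 2(1 - -2) = 6
∂y/∂w = x = -2
∂L/∂w = 6 × -2 = -12

Claimed value: -14
Incorrect: The correct gradient is -12.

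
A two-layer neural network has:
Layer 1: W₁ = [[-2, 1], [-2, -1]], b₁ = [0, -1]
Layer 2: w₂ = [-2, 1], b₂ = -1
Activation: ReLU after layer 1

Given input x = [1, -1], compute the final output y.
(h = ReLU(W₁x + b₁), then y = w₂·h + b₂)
y = -1

Layer 1 pre-activation: z₁ = [-3, -2]
After ReLU: h = [0, 0]
Layer 2 output: y = -2×0 + 1×0 + -1 = -1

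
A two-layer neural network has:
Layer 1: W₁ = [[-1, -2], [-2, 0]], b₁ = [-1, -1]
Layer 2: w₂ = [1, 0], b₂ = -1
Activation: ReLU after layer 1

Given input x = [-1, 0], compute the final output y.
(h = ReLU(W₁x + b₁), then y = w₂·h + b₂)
y = -1

Layer 1 pre-activation: z₁ = [0, 1]
After ReLU: h = [0, 1]
Layer 2 output: y = 1×0 + 0×1 + -1 = -1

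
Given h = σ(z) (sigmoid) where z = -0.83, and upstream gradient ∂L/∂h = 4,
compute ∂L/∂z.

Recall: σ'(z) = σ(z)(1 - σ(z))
∂L/∂z = 0.8458

σ(-0.83) = 0.3036
σ'(-0.83) = σ(-0.83)(1 - σ(-0.83)) = 0.3036 × 0.6964 = 0.2114
∂L/∂z = ∂L/∂h · σ'(z) = 4 × 0.2114 = 0.8458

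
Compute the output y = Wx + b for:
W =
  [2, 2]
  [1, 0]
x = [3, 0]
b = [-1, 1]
y = [5, 4]

Wx = [2×3 + 2×0, 1×3 + 0×0]
   = [6, 3]
y = Wx + b = [6 + -1, 3 + 1] = [5, 4]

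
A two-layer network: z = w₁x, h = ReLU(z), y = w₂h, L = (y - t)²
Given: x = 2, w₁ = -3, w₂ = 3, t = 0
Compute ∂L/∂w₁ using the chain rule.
∂L/∂w₁ = 0

Forward pass:
z = w₁x = -3×2 = -6
h = ReLU(-6) = 0
y = w₂h = 3×0 = 0

Backward pass:
∂L/∂y = 2(y - t) = 2(0 - 0) = 0
∂y/∂h = w₂ = 3
∂h/∂z = 0 (ReLU derivative)
∂z/∂w₁ = x = 2

∂L/∂w₁ = 0 × 3 × 0 × 2 = 0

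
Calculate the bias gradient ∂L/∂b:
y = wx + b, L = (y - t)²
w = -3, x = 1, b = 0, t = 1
∂L/∂b = -8

y = wx + b = (-3)(1) + 0 = -3
∂L/∂y = 2(y - t) = 2(-3 - 1) = -8
∂y/∂b = 1
∂L/∂b = ∂L/∂y · ∂y/∂b = -8 × 1 = -8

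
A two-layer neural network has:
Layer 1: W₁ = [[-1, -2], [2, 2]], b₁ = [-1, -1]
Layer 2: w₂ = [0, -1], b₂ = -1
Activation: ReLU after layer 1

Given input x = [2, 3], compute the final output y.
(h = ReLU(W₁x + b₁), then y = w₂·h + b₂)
y = -10

Layer 1 pre-activation: z₁ = [-9, 9]
After ReLU: h = [0, 9]
Layer 2 output: y = 0×0 + -1×9 + -1 = -10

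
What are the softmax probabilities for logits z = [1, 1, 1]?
p = [0.3333, 0.3333, 0.3333]

exp(z) = [2.718, 2.718, 2.718]
Sum = 8.155
p = [0.3333, 0.3333, 0.3333]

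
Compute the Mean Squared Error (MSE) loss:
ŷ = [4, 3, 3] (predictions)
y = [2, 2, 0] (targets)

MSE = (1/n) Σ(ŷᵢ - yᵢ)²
MSE = 4.667

MSE = (1/3)((4-2)² + (3-2)² + (3-0)²) = (1/3)(4 + 1 + 9) = 4.667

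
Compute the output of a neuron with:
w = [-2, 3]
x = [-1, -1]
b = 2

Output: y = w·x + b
y = 1

y = (-2)(-1) + (3)(-1) + 2 = 1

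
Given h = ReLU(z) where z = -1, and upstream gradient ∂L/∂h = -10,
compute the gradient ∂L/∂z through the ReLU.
∂L/∂z = 0

h = ReLU(-1) = 0
Since z < 0: ∂h/∂z = 0
∂L/∂z = ∂L/∂h · ∂h/∂z = -10 × 0 = 0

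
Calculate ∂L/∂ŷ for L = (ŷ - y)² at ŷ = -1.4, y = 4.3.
∂L/∂ŷ = -11.4

∂L/∂ŷ = 2(ŷ - y) = 2(-1.4 - 4.3) = 2(-5.7) = -11.4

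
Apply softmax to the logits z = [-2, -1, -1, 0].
p = [0.0723, 0.1966, 0.1966, 0.5344]

exp(z) = [0.1353, 0.3679, 0.3679, 1]
Sum = 1.871
p = [0.0723, 0.1966, 0.1966, 0.5344]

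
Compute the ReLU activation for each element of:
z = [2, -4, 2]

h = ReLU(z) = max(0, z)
h = [2, 0, 2]

ReLU applied element-wise: max(0,2)=2, max(0,-4)=0, max(0,2)=2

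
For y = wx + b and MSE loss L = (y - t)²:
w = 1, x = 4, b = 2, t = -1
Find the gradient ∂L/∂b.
∂L/∂b = 14

y = wx + b = (1)(4) + 2 = 6
∂L/∂y = 2(y - t) = 2(6 - -1) = 14
∂y/∂b = 1
∂L/∂b = ∂L/∂y · ∂y/∂b = 14 × 1 = 14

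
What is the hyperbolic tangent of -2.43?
-0.9846

tanh(-2.43) = (e^(-2.43) - e^(2.43))/(e^(-2.43) + e^(2.43)) = -0.9846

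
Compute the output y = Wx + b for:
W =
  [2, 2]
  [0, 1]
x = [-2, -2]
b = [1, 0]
y = [-7, -2]

Wx = [2×-2 + 2×-2, 0×-2 + 1×-2]
   = [-8, -2]
y = Wx + b = [-8 + 1, -2 + 0] = [-7, -2]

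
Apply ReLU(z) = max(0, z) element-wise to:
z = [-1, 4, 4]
h = [0, 4, 4]

ReLU applied element-wise: max(0,-1)=0, max(0,4)=4, max(0,4)=4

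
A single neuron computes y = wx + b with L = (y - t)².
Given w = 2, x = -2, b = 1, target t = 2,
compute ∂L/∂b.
∂L/∂b = -10

y = wx + b = (2)(-2) + 1 = -3
∂L/∂y = 2(y - t) = 2(-3 - 2) = -10
∂y/∂b = 1
∂L/∂b = ∂L/∂y · ∂y/∂b = -10 × 1 = -10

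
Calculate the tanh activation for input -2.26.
-0.9785

tanh(-2.26) = (e^(-2.26) - e^(2.26))/(e^(-2.26) + e^(2.26)) = -0.9785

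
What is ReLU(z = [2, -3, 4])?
h = [2, 0, 4]

ReLU applied element-wise: max(0,2)=2, max(0,-3)=0, max(0,4)=4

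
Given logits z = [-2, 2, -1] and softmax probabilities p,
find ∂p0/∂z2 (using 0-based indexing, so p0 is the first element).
∂p0/∂z2 = -0.0007993

p = softmax(z) = [0.01715, 0.9362, 0.04661]
p0 = 0.01715, p2 = 0.04661

∂p0/∂z2 = -p0 × p2 = -0.01715 × 0.04661 = -0.0007993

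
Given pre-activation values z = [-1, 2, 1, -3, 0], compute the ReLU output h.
h = [0, 2, 1, 0, 0]

ReLU applied element-wise: max(0,-1)=0, max(0,2)=2, max(0,1)=1, max(0,-3)=0, max(0,0)=0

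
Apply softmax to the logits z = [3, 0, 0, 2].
p = [0.6815, 0.0339, 0.0339, 0.2507]

exp(z) = [20.09, 1, 1, 7.389]
Sum = 29.47
p = [0.6815, 0.0339, 0.0339, 0.2507]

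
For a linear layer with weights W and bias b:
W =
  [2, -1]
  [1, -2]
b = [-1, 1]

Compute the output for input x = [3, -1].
y = [6, 6]

Wx = [2×3 + -1×-1, 1×3 + -2×-1]
   = [7, 5]
y = Wx + b = [7 + -1, 5 + 1] = [6, 6]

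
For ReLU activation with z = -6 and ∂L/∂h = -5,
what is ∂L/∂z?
∂L/∂z = 0

h = ReLU(-6) = 0
Since z < 0: ∂h/∂z = 0
∂L/∂z = ∂L/∂h · ∂h/∂z = -5 × 0 = 0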